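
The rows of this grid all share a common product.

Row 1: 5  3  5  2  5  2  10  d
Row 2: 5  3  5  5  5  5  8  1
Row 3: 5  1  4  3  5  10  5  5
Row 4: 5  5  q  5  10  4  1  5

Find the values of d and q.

Rows 2 and 3 each multiply to 75000, so every row has product 75000.
Row 1: 5×3×5×2×5×2×10 = 15000, so the missing entry is 75000 ÷ 15000 = 5.
Row 4: 5×5×5×10×4×1×5 = 25000, so the missing entry is 75000 ÷ 25000 = 3.

d = 5, q = 3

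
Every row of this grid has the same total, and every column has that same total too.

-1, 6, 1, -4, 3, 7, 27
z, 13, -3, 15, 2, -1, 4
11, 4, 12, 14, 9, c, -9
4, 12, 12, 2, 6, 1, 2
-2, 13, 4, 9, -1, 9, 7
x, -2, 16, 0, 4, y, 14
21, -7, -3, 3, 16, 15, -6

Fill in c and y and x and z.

c = -2, y = 10, x = -3, z = 9

Rows 1 and 4 both sum to 39, so that's the common total.
Row 2 has 13 − 3 + 15 + 2 − 1 + 4 = 30; the blank must be 39 − 30 = 9.
Row 3 has 11 + 4 + 12 + 14 + 9 − 9 = 41; the blank must be 39 − 41 = -2.
Column 1 has -1 + 9 + 11 + 4 − 2 + 21 = 42; the blank must be 39 − 42 = -3.
Row 6 has -3 − 2 + 16 + 0 + 4 + 14 = 29; the blank must be 39 − 29 = 10.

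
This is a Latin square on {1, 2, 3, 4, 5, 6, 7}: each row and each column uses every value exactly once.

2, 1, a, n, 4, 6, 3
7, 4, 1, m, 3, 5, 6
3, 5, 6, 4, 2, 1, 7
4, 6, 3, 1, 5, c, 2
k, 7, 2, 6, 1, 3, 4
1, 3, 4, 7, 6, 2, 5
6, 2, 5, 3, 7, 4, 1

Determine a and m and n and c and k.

a = 7, m = 2, n = 5, c = 7, k = 5

For row 5, column 1: row 5 already has {1, 2, 3, 4, 6, 7}; that leaves 5.
At (row 1, col 3): column 3 already has {1, 2, 3, 4, 5, 6}, so the value is 7.
Cell (1,4): row 1 already has {1, 2, 3, 4, 6, 7} → 5.
For row 2, column 4: row 2 already has {1, 3, 4, 5, 6, 7}; that leaves 2.
At (row 4, col 6): row 4 already has {1, 2, 3, 4, 5, 6}, so the value is 7.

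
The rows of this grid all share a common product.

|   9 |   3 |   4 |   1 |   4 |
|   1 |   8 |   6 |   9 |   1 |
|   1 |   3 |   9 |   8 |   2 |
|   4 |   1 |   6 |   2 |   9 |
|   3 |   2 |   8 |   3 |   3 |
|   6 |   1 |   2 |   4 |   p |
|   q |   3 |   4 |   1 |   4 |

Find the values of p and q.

Rows 3 and 5 each multiply to 432, so every row has product 432.
Row 6: 6×1×2×4 = 48, so the missing entry is 432 ÷ 48 = 9.
Row 7: 3×4×1×4 = 48, so the missing entry is 432 ÷ 48 = 9.

p = 9, q = 9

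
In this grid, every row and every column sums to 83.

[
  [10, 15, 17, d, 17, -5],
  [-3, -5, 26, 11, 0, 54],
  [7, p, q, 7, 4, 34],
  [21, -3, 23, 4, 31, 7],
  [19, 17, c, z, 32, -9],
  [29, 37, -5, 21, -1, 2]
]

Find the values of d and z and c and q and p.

Column 2 has 15 − 5 − 3 + 17 + 37 = 61; the blank must be 83 − 61 = 22.
Row 1 has 10 + 15 + 17 + 17 − 5 = 54; the blank must be 83 − 54 = 29.
Column 4 has 29 + 11 + 7 + 4 + 21 = 72; the blank must be 83 − 72 = 11.
Row 5 has 19 + 17 + 11 + 32 − 9 = 70; the blank must be 83 − 70 = 13.
Row 3 has 7 + 22 + 7 + 4 + 34 = 74; the blank must be 83 − 74 = 9.

d = 29, z = 11, c = 13, q = 9, p = 22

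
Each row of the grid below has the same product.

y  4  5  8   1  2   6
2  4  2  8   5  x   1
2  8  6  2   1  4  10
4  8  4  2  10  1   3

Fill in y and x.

Rows 3 and 4 each multiply to 7680, so every row has product 7680.
Row 1: 4×5×8×1×2×6 = 1920, so the missing entry is 7680 ÷ 1920 = 4.
Row 2: 2×4×2×8×5×1 = 640, so the missing entry is 7680 ÷ 640 = 12.

y = 4, x = 12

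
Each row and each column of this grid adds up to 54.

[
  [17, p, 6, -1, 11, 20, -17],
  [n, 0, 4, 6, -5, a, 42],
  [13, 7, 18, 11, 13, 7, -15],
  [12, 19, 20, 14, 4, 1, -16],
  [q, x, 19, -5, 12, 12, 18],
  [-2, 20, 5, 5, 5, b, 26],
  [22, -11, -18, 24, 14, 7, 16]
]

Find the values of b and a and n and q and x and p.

The known cells in row 1 total 36, leaving 54 − 36 = 18 for the blank.
The known cells in row 6 total 59, leaving 54 − 59 = -5 for the blank.
The known cells in column 6 total 42, leaving 54 − 42 = 12 for the blank.
The known cells in row 2 total 59, leaving 54 − 59 = -5 for the blank.
The known cells in column 1 total 57, leaving 54 − 57 = -3 for the blank.
The known cells in row 5 total 53, leaving 54 − 53 = 1 for the blank.

b = -5, a = 12, n = -5, q = -3, x = 1, p = 18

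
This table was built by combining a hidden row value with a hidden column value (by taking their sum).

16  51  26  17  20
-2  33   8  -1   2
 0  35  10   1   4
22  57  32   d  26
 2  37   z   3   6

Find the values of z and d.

z = 12, d = 23

The difference between any two rows is the same in every column — this is an addition table with the headers hidden.
Row 5 minus row 1 is 6 − 20 = -14, so its entry in column 3 is 26 + (-14) = 12.
Row 4 minus row 1 is 26 − 20 = 6, so its entry in column 4 is 17 + 6 = 23.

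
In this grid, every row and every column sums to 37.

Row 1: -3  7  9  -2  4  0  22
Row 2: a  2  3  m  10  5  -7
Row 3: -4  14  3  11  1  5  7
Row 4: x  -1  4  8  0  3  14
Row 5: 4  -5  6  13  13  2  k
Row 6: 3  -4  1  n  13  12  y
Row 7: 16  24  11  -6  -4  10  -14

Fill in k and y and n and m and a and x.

k = 4, y = 11, n = 1, m = 12, a = 12, x = 9

The known cells in row 5 total 33, leaving 37 − 33 = 4 for the blank.
The known cells in row 4 total 28, leaving 37 − 28 = 9 for the blank.
The known cells in column 1 total 25, leaving 37 − 25 = 12 for the blank.
The known cells in column 7 total 26, leaving 37 − 26 = 11 for the blank.
The known cells in row 6 total 36, leaving 37 − 36 = 1 for the blank.
The known cells in row 2 total 25, leaving 37 − 25 = 12 for the blank.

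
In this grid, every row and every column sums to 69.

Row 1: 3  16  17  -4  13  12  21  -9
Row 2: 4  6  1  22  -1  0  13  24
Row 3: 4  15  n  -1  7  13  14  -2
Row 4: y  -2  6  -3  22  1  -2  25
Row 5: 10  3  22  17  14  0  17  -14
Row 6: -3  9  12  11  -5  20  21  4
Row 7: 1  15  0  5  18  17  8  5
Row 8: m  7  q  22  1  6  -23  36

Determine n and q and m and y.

n = 19, q = -8, m = 28, y = 22

Row 4 has -2 + 6 − 3 + 22 + 1 − 2 + 25 = 47; the blank must be 69 − 47 = 22.
Column 1 has 3 + 4 + 4 + 22 + 10 − 3 + 1 = 41; the blank must be 69 − 41 = 28.
Row 8 has 28 + 7 + 22 + 1 + 6 − 23 + 36 = 77; the blank must be 69 − 77 = -8.
Row 3 has 4 + 15 − 1 + 7 + 13 + 14 − 2 = 50; the blank must be 69 − 50 = 19.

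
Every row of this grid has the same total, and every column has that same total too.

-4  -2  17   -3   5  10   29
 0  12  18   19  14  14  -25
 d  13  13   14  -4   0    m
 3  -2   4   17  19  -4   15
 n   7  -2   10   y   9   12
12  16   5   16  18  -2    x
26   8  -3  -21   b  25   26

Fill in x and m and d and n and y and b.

Rows 1 and 2 both sum to 52, so that's the common total.
The known cells in row 7 total 61, leaving 52 − 61 = -9 for the blank.
The known cells in column 5 total 43, leaving 52 − 43 = 9 for the blank.
The known cells in row 5 total 45, leaving 52 − 45 = 7 for the blank.
The known cells in column 1 total 44, leaving 52 − 44 = 8 for the blank.
The known cells in row 3 total 44, leaving 52 − 44 = 8 for the blank.
The known cells in row 6 total 65, leaving 52 − 65 = -13 for the blank.

x = -13, m = 8, d = 8, n = 7, y = 9, b = -9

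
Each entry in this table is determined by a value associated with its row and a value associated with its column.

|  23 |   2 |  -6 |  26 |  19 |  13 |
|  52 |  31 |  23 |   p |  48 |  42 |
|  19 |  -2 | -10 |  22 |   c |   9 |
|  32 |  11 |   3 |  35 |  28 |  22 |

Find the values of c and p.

c = 15, p = 55

The difference between any two rows is the same in every column — this is an addition table with the headers hidden.
Row 3 minus row 1 is -2 − 2 = -4, so its entry in column 5 is 19 + (-4) = 15.
Row 2 minus row 1 is 31 − 2 = 29, so its entry in column 4 is 26 + 29 = 55.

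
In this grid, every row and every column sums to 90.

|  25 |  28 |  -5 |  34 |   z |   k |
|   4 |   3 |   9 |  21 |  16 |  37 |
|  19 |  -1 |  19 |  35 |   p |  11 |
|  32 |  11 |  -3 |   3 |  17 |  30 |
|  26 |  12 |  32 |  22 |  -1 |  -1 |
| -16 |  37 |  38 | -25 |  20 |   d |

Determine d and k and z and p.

Row 3 has 19 − 1 + 19 + 35 + 11 = 83; the blank must be 90 − 83 = 7.
Row 6 has -16 + 37 + 38 − 25 + 20 = 54; the blank must be 90 − 54 = 36.
Column 5 has 16 + 7 + 17 − 1 + 20 = 59; the blank must be 90 − 59 = 31.
Row 1 has 25 + 28 − 5 + 34 + 31 = 113; the blank must be 90 − 113 = -23.

d = 36, k = -23, z = 31, p = 7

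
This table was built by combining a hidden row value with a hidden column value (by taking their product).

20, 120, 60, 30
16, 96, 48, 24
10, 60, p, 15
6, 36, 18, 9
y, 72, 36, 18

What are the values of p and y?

Each row is a constant multiple of every other row — this is a multiplication table with the headers hidden.
Row 3 is 15/30 = 1/2 times row 1, so its entry in column 3 is 60 × 1/2 = 30.
Row 5 is 18/30 = 3/5 times row 1, so its entry in column 1 is 20 × 3/5 = 12.

p = 30, y = 12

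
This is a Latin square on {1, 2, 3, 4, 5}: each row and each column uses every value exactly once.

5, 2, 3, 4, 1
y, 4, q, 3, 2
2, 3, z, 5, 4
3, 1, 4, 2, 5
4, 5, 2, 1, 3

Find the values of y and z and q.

At (row 2, col 1): column 1 already has {2, 3, 4, 5}, so the value is 1.
At (row 2, col 3): row 2 already has {1, 2, 3, 4}, so the value is 5.
For row 3, column 3: row 3 already has {2, 3, 4, 5}; that leaves 1.

y = 1, z = 1, q = 5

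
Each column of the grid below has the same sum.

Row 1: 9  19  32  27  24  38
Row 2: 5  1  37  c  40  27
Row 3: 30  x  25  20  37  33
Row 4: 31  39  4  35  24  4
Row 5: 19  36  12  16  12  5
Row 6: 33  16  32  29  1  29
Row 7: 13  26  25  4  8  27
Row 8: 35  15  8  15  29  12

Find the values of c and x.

c = 29, x = 23

Column 3 sums to 175 and so does column 5; that's the common total.
In column 4 the known cells total 146, leaving 175 − 146 = 29.
In column 2 the known cells total 152, leaving 175 − 152 = 23.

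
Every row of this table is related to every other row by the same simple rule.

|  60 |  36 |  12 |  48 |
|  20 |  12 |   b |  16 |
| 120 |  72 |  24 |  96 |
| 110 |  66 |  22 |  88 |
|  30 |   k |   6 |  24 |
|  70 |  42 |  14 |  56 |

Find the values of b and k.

b = 4, k = 18

Each row is a constant multiple of every other row — this is a multiplication table with the headers hidden.
Row 2 is 20/60 = 1/3 times row 1, so its entry in column 3 is 12 × 1/3 = 4.
Row 5 is 30/60 = 1/2 times row 1, so its entry in column 2 is 36 × 1/2 = 18.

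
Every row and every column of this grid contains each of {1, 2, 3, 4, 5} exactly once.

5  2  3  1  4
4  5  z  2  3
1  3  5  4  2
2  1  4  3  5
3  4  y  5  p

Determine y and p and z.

At (row 5, col 5): column 5 already has {2, 3, 4, 5}, so the value is 1.
Cell (2,3): row 2 already has {2, 3, 4, 5} → 1.
Cell (5,3): row 5 already has {1, 3, 4, 5} → 2.

y = 2, p = 1, z = 1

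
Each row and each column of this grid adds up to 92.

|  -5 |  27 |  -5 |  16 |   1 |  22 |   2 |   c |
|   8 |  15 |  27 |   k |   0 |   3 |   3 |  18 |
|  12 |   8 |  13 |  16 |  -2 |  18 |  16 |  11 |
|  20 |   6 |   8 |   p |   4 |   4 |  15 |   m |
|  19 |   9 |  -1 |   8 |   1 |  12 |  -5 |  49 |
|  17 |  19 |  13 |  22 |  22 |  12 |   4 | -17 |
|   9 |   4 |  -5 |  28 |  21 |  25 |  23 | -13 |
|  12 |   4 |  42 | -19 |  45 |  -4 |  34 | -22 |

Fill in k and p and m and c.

k = 18, p = 3, m = 32, c = 34

Row 1 has -5 + 27 − 5 + 16 + 1 + 22 + 2 = 58; the blank must be 92 − 58 = 34.
Column 8 has 34 + 18 + 11 + 49 − 17 − 13 − 22 = 60; the blank must be 92 − 60 = 32.
Row 4 has 20 + 6 + 8 + 4 + 4 + 15 + 32 = 89; the blank must be 92 − 89 = 3.
Row 2 has 8 + 15 + 27 + 0 + 3 + 3 + 18 = 74; the blank must be 92 − 74 = 18.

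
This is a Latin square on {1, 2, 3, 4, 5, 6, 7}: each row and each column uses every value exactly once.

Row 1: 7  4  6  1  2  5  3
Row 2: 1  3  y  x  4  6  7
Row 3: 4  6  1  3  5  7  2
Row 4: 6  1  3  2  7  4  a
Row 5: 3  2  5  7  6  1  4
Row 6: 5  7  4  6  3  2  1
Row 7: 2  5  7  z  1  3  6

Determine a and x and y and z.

At (row 2, col 3): column 3 already has {1, 3, 4, 5, 6, 7}, so the value is 2.
At (row 2, col 4): row 2 already has {1, 2, 3, 4, 6, 7}, so the value is 5.
Cell (4,7): row 4 already has {1, 2, 3, 4, 6, 7} → 5.
At (row 7, col 4): row 7 already has {1, 2, 3, 5, 6, 7}, so the value is 4.

a = 5, x = 5, y = 2, z = 4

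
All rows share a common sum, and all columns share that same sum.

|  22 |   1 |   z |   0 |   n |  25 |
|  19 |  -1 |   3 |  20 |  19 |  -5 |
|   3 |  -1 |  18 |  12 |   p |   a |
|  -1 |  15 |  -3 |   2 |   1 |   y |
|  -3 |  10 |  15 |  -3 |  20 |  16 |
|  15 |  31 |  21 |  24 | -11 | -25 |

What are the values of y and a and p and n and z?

y = 41, a = 3, p = 20, n = 6, z = 1

Rows 2 and 5 both sum to 55, so that's the common total.
Column 3 has 3 + 18 − 3 + 15 + 21 = 54; the blank must be 55 − 54 = 1.
Row 1 has 22 + 1 + 1 + 0 + 25 = 49; the blank must be 55 − 49 = 6.
Column 5 has 6 + 19 + 1 + 20 − 11 = 35; the blank must be 55 − 35 = 20.
Row 3 has 3 − 1 + 18 + 12 + 20 = 52; the blank must be 55 − 52 = 3.
Row 4 has -1 + 15 − 3 + 2 + 1 = 14; the blank must be 55 − 14 = 41.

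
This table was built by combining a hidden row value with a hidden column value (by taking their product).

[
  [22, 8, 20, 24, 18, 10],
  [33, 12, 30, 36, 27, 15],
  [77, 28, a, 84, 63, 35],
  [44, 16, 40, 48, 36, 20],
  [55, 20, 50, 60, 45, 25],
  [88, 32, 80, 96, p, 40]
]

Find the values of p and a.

p = 72, a = 70

Each row is a constant multiple of every other row — this is a multiplication table with the headers hidden.
Row 6 is 88/22 = 4/1 times row 1, so its entry in column 5 is 18 × 4/1 = 72.
Row 3 is 77/22 = 7/2 times row 1, so its entry in column 3 is 20 × 7/2 = 70.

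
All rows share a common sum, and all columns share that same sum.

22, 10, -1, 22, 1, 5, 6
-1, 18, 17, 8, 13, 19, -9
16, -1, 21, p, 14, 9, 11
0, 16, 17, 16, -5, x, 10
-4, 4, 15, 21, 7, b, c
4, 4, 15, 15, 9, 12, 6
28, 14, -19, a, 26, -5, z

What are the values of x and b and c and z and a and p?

x = 11, b = 14, c = 8, z = 33, a = -12, p = -5

Rows 1 and 2 both sum to 65, so that's the common total.
The known cells in row 3 total 70, leaving 65 − 70 = -5 for the blank.
The known cells in column 4 total 77, leaving 65 − 77 = -12 for the blank.
The known cells in row 7 total 32, leaving 65 − 32 = 33 for the blank.
The known cells in column 7 total 57, leaving 65 − 57 = 8 for the blank.
The known cells in row 5 total 51, leaving 65 − 51 = 14 for the blank.
The known cells in row 4 total 54, leaving 65 − 54 = 11 for the blank.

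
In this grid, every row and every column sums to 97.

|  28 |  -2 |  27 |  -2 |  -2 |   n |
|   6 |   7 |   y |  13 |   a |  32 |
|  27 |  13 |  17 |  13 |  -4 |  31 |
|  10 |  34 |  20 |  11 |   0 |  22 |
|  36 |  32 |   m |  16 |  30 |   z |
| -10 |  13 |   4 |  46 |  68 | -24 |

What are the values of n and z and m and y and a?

n = 48, z = -12, m = -5, y = 34, a = 5

The known cells in column 5 total 92, leaving 97 − 92 = 5 for the blank.
The known cells in row 2 total 63, leaving 97 − 63 = 34 for the blank.
The known cells in column 3 total 102, leaving 97 − 102 = -5 for the blank.
The known cells in row 5 total 109, leaving 97 − 109 = -12 for the blank.
The known cells in row 1 total 49, leaving 97 − 49 = 48 for the blank.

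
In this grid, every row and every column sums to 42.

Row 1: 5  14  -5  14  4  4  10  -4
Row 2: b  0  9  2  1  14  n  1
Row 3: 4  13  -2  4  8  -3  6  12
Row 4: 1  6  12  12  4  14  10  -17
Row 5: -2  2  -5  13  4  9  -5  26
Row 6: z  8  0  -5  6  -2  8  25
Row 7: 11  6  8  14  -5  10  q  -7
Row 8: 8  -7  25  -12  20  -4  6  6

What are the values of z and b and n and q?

Row 6: 8 + 0 − 5 + 6 − 2 + 8 + 25 = 40, so its missing entry is 42 − 40 = 2.
Column 1: 5 + 4 + 1 − 2 + 2 + 11 + 8 = 29, so its missing entry is 42 − 29 = 13.
Row 2: 13 + 0 + 9 + 2 + 1 + 14 + 1 = 40, so its missing entry is 42 − 40 = 2.
Row 7: 11 + 6 + 8 + 14 − 5 + 10 − 7 = 37, so its missing entry is 42 − 37 = 5.

z = 2, b = 13, n = 2, q = 5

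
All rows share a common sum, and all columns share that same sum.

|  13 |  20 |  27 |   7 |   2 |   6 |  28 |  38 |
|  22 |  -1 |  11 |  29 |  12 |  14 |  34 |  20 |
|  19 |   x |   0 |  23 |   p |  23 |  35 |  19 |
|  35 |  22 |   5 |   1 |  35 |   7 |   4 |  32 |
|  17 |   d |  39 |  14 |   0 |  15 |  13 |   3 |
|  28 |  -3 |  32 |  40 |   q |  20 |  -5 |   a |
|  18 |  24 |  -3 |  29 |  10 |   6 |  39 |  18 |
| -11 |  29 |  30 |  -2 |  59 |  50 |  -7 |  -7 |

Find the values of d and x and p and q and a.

Rows 1 and 2 both sum to 141, so that's the common total.
Column 8: 38 + 20 + 19 + 32 + 3 + 18 − 7 = 123, so its missing entry is 141 − 123 = 18.
Row 6: 28 − 3 + 32 + 40 + 20 − 5 + 18 = 130, so its missing entry is 141 − 130 = 11.
Column 5: 2 + 12 + 35 + 0 + 11 + 10 + 59 = 129, so its missing entry is 141 − 129 = 12.
Row 3: 19 + 0 + 23 + 12 + 23 + 35 + 19 = 131, so its missing entry is 141 − 131 = 10.
Row 5: 17 + 39 + 14 + 0 + 15 + 13 + 3 = 101, so its missing entry is 141 − 101 = 40.

d = 40, x = 10, p = 12, q = 11, a = 18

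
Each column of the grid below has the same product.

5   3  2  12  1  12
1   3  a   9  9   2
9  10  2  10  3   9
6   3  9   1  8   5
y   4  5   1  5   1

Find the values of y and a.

y = 4, a = 6

Columns 2 and 4 each multiply to 1080, so every column has product 1080.
Column 1: 5×1×9×6 = 270, so the missing entry is 1080 ÷ 270 = 4.
Column 3: 2×2×9×5 = 180, so the missing entry is 1080 ÷ 180 = 6.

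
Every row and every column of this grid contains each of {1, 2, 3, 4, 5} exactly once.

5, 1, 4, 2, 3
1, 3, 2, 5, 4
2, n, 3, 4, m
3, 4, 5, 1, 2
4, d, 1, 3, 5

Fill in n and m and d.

For row 3, column 5: column 5 already has {2, 3, 4, 5}; that leaves 1.
Cell (5,2): row 5 already has {1, 3, 4, 5} → 2.
Cell (3,2): row 3 already has {1, 2, 3, 4} → 5.

n = 5, m = 1, d = 2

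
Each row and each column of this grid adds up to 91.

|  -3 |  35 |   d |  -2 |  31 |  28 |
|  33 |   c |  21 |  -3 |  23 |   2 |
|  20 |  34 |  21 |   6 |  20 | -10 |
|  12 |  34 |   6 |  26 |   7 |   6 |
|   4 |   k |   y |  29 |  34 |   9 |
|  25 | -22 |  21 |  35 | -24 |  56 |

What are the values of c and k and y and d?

Row 2: 33 + 21 − 3 + 23 + 2 = 76, so its missing entry is 91 − 76 = 15.
Column 2: 35 + 15 + 34 + 34 − 22 = 96, so its missing entry is 91 − 96 = -5.
Row 5: 4 − 5 + 29 + 34 + 9 = 71, so its missing entry is 91 − 71 = 20.
Row 1: -3 + 35 − 2 + 31 + 28 = 89, so its missing entry is 91 − 89 = 2.

c = 15, k = -5, y = 20, d = 2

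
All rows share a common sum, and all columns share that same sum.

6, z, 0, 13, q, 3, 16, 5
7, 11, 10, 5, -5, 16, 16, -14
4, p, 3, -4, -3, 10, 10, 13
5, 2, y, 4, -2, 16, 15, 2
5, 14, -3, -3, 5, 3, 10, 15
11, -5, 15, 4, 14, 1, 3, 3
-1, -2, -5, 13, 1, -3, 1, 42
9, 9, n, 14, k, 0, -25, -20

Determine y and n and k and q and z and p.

y = 4, n = 22, k = 37, q = -1, z = 4, p = 13

Rows 2 and 5 both sum to 46, so that's the common total.
The known cells in row 3 total 33, leaving 46 − 33 = 13 for the blank.
The known cells in column 2 total 42, leaving 46 − 42 = 4 for the blank.
The known cells in row 1 total 47, leaving 46 − 47 = -1 for the blank.
The known cells in column 5 total 9, leaving 46 − 9 = 37 for the blank.
The known cells in row 8 total 24, leaving 46 − 24 = 22 for the blank.
The known cells in row 4 total 42, leaving 46 − 42 = 4 for the blank.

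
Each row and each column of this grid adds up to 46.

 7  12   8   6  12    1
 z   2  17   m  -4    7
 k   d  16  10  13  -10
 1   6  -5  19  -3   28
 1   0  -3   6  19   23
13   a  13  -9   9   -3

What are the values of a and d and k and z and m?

The known cells in row 6 total 23, leaving 46 − 23 = 23 for the blank.
The known cells in column 2 total 43, leaving 46 − 43 = 3 for the blank.
The known cells in row 3 total 32, leaving 46 − 32 = 14 for the blank.
The known cells in column 1 total 36, leaving 46 − 36 = 10 for the blank.
The known cells in row 2 total 32, leaving 46 − 32 = 14 for the blank.

a = 23, d = 3, k = 14, z = 10, m = 14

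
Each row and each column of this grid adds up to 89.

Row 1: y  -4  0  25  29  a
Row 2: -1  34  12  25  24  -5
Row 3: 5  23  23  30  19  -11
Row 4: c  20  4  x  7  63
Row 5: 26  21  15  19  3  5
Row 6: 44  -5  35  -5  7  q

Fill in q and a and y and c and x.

The known cells in row 6 total 76, leaving 89 − 76 = 13 for the blank.
The known cells in column 4 total 94, leaving 89 − 94 = -5 for the blank.
The known cells in row 4 total 89, leaving 89 − 89 = 0 for the blank.
The known cells in column 1 total 74, leaving 89 − 74 = 15 for the blank.
The known cells in row 1 total 65, leaving 89 − 65 = 24 for the blank.

q = 13, a = 24, y = 15, c = 0, x = -5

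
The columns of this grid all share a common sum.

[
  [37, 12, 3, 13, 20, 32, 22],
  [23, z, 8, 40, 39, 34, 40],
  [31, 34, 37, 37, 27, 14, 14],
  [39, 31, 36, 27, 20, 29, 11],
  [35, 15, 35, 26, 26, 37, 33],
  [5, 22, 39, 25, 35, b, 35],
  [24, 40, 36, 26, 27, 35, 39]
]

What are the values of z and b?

z = 40, b = 13

Column 3 sums to 194 and so does column 4; that's the common total.
In column 2 the known cells total 154, leaving 194 − 154 = 40.
In column 6 the known cells total 181, leaving 194 − 181 = 13.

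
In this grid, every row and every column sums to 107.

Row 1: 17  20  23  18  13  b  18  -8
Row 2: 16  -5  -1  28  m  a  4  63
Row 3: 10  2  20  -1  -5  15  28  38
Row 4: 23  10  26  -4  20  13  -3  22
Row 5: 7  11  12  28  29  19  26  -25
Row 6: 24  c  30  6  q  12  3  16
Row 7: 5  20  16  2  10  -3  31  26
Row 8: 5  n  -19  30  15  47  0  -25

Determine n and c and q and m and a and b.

Row 8: 5 − 19 + 30 + 15 + 47 + 0 − 25 = 53, so its missing entry is 107 − 53 = 54.
Column 2: 20 − 5 + 2 + 10 + 11 + 20 + 54 = 112, so its missing entry is 107 − 112 = -5.
Row 6: 24 − 5 + 30 + 6 + 12 + 3 + 16 = 86, so its missing entry is 107 − 86 = 21.
Column 5: 13 − 5 + 20 + 29 + 21 + 10 + 15 = 103, so its missing entry is 107 − 103 = 4.
Row 2: 16 − 5 − 1 + 28 + 4 + 4 + 63 = 109, so its missing entry is 107 − 109 = -2.
Row 1: 17 + 20 + 23 + 18 + 13 + 18 − 8 = 101, so its missing entry is 107 − 101 = 6.

n = 54, c = -5, q = 21, m = 4, a = -2, b = 6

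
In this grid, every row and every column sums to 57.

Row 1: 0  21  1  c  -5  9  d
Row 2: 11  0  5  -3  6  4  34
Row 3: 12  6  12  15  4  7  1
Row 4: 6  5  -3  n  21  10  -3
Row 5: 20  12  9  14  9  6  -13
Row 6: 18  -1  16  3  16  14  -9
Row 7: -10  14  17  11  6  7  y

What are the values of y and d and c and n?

y = 12, d = 35, c = -4, n = 21

Row 7: -10 + 14 + 17 + 11 + 6 + 7 = 45, so its missing entry is 57 − 45 = 12.
Row 4: 6 + 5 − 3 + 21 + 10 − 3 = 36, so its missing entry is 57 − 36 = 21.
Column 4: -3 + 15 + 21 + 14 + 3 + 11 = 61, so its missing entry is 57 − 61 = -4.
Row 1: 0 + 21 + 1 − 4 − 5 + 9 = 22, so its missing entry is 57 − 22 = 35.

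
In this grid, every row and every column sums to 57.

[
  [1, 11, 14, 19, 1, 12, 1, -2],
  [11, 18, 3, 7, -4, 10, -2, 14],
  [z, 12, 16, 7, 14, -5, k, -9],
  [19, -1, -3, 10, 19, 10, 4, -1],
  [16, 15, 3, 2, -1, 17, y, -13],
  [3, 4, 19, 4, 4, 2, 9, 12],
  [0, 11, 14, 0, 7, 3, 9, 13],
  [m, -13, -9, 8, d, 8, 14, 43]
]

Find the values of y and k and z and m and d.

Column 5: 1 − 4 + 14 + 19 − 1 + 4 + 7 = 40, so its missing entry is 57 − 40 = 17.
Row 5: 16 + 15 + 3 + 2 − 1 + 17 − 13 = 39, so its missing entry is 57 − 39 = 18.
Row 8: -13 − 9 + 8 + 17 + 8 + 14 + 43 = 68, so its missing entry is 57 − 68 = -11.
Column 1: 1 + 11 + 19 + 16 + 3 + 0 − 11 = 39, so its missing entry is 57 − 39 = 18.
Row 3: 18 + 12 + 16 + 7 + 14 − 5 − 9 = 53, so its missing entry is 57 − 53 = 4.

y = 18, k = 4, z = 18, m = -11, d = 17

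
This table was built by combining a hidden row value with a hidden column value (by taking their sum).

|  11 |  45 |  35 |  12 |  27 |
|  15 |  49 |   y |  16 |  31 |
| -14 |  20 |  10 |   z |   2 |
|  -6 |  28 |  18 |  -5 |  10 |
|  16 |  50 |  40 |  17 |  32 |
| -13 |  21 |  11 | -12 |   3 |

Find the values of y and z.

y = 39, z = -13

The difference between any two rows is the same in every column — this is an addition table with the headers hidden.
Row 2 minus row 1 is 49 − 45 = 4, so its entry in column 3 is 35 + 4 = 39.
Row 3 minus row 1 is 20 − 45 = -25, so its entry in column 4 is 12 + (-25) = -13.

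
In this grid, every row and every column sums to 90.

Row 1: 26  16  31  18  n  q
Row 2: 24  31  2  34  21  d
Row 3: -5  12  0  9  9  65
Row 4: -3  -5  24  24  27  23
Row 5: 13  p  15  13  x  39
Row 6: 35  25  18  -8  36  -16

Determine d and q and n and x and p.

d = -22, q = 1, n = -2, x = -1, p = 11

Row 2: 24 + 31 + 2 + 34 + 21 = 112, so its missing entry is 90 − 112 = -22.
Column 6: -22 + 65 + 23 + 39 − 16 = 89, so its missing entry is 90 − 89 = 1.
Row 1: 26 + 16 + 31 + 18 + 1 = 92, so its missing entry is 90 − 92 = -2.
Column 5: -2 + 21 + 9 + 27 + 36 = 91, so its missing entry is 90 − 91 = -1.
Row 5: 13 + 15 + 13 − 1 + 39 = 79, so its missing entry is 90 − 79 = 11.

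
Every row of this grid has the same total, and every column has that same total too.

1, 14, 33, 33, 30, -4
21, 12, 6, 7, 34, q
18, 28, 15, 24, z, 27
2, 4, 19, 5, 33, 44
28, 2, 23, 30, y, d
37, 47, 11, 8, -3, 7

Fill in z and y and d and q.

Rows 1 and 4 both sum to 107, so that's the common total.
Row 3 has 18 + 28 + 15 + 24 + 27 = 112; the blank must be 107 − 112 = -5.
Column 5 has 30 + 34 − 5 + 33 − 3 = 89; the blank must be 107 − 89 = 18.
Row 5 has 28 + 2 + 23 + 30 + 18 = 101; the blank must be 107 − 101 = 6.
Row 2 has 21 + 12 + 6 + 7 + 34 = 80; the blank must be 107 − 80 = 27.

z = -5, y = 18, d = 6, q = 27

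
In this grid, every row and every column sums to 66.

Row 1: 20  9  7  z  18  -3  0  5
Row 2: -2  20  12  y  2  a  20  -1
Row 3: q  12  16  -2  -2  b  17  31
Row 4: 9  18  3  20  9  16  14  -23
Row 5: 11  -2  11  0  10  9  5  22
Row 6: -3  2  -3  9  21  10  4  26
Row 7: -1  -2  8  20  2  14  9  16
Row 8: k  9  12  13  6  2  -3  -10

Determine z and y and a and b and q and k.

z = 10, y = -4, a = 19, b = -1, q = -5, k = 37

Row 1 has 20 + 9 + 7 + 18 − 3 + 0 + 5 = 56; the blank must be 66 − 56 = 10.
Row 8 has 9 + 12 + 13 + 6 + 2 − 3 − 10 = 29; the blank must be 66 − 29 = 37.
Column 1 has 20 − 2 + 9 + 11 − 3 − 1 + 37 = 71; the blank must be 66 − 71 = -5.
Row 3 has -5 + 12 + 16 − 2 − 2 + 17 + 31 = 67; the blank must be 66 − 67 = -1.
Column 6 has -3 − 1 + 16 + 9 + 10 + 14 + 2 = 47; the blank must be 66 − 47 = 19.
Row 2 has -2 + 20 + 12 + 2 + 19 + 20 − 1 = 70; the blank must be 66 − 70 = -4.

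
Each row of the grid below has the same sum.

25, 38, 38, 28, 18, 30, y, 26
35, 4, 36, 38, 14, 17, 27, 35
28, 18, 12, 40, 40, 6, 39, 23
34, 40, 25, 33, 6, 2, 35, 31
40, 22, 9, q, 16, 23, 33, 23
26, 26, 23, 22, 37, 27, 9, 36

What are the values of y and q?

y = 3, q = 40

Row 2 sums to 206 and so does row 3; that's the common total.
In row 1 the known cells total 203, leaving 206 − 203 = 3.
In row 5 the known cells total 166, leaving 206 − 166 = 40.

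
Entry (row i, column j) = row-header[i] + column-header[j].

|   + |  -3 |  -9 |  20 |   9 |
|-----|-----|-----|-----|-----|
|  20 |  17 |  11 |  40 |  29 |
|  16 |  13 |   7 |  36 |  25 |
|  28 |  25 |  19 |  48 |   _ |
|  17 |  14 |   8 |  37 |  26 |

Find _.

37

28 + 9 = 37.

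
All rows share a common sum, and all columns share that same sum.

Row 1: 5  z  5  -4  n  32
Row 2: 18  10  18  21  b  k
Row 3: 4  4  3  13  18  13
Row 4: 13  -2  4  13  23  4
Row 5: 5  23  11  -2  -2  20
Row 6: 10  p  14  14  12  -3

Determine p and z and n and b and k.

Rows 3 and 4 both sum to 55, so that's the common total.
Column 6: 32 + 13 + 4 + 20 − 3 = 66, so its missing entry is 55 − 66 = -11.
Row 6: 10 + 14 + 14 + 12 − 3 = 47, so its missing entry is 55 − 47 = 8.
Column 2: 10 + 4 − 2 + 23 + 8 = 43, so its missing entry is 55 − 43 = 12.
Row 1: 5 + 12 + 5 − 4 + 32 = 50, so its missing entry is 55 − 50 = 5.
Row 2: 18 + 10 + 18 + 21 − 11 = 56, so its missing entry is 55 − 56 = -1.

p = 8, z = 12, n = 5, b = -1, k = -11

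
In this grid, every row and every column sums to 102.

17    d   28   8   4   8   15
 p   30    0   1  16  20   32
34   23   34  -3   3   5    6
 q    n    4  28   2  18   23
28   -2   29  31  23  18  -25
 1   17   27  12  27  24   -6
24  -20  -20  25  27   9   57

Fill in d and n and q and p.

d = 22, n = 32, q = -5, p = 3

The known cells in row 1 total 80, leaving 102 − 80 = 22 for the blank.
The known cells in row 2 total 99, leaving 102 − 99 = 3 for the blank.
The known cells in column 2 total 70, leaving 102 − 70 = 32 for the blank.
The known cells in row 4 total 107, leaving 102 − 107 = -5 for the blank.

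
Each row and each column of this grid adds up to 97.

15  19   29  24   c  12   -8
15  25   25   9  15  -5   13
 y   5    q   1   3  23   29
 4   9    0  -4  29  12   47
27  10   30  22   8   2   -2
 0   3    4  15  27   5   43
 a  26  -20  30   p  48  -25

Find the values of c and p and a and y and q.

The known cells in row 1 total 91, leaving 97 − 91 = 6 for the blank.
The known cells in column 5 total 88, leaving 97 − 88 = 9 for the blank.
The known cells in row 7 total 68, leaving 97 − 68 = 29 for the blank.
The known cells in column 1 total 90, leaving 97 − 90 = 7 for the blank.
The known cells in row 3 total 68, leaving 97 − 68 = 29 for the blank.

c = 6, p = 9, a = 29, y = 7, q = 29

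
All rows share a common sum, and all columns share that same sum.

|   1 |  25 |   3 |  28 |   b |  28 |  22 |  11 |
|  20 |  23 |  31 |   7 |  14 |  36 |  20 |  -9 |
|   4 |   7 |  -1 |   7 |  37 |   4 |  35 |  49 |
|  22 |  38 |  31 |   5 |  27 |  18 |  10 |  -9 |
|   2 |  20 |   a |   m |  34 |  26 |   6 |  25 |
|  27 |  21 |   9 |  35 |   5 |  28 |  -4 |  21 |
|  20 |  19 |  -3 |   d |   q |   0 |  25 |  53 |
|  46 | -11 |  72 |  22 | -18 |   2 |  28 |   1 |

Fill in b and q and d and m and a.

Rows 2 and 3 both sum to 142, so that's the common total.
Row 1: 1 + 25 + 3 + 28 + 28 + 22 + 11 = 118, so its missing entry is 142 − 118 = 24.
Column 5: 24 + 14 + 37 + 27 + 34 + 5 − 18 = 123, so its missing entry is 142 − 123 = 19.
Column 3: 3 + 31 − 1 + 31 + 9 − 3 + 72 = 142, so its missing entry is 142 − 142 = 0.
Row 5: 2 + 20 + 0 + 34 + 26 + 6 + 25 = 113, so its missing entry is 142 − 113 = 29.
Row 7: 20 + 19 − 3 + 19 + 0 + 25 + 53 = 133, so its missing entry is 142 − 133 = 9.

b = 24, q = 19, d = 9, m = 29, a = 0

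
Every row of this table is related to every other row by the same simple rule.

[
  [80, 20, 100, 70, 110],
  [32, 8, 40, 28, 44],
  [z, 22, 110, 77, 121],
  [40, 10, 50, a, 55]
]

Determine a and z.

a = 35, z = 88

Each row is a constant multiple of every other row — this is a multiplication table with the headers hidden.
Row 4 is 50/100 = 1/2 times row 1, so its entry in column 4 is 70 × 1/2 = 35.
Row 3 is 110/100 = 11/10 times row 1, so its entry in column 1 is 80 × 11/10 = 88.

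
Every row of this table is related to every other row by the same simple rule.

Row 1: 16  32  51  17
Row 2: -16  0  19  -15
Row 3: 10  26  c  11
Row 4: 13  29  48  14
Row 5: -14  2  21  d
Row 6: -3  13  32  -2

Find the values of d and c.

d = -13, c = 45

The difference between any two rows is the same in every column — this is an addition table with the headers hidden.
Row 5 minus row 1 is -14 − 16 = -30, so its entry in column 4 is 17 + (-30) = -13.
Row 3 minus row 1 is 10 − 16 = -6, so its entry in column 3 is 51 + (-6) = 45.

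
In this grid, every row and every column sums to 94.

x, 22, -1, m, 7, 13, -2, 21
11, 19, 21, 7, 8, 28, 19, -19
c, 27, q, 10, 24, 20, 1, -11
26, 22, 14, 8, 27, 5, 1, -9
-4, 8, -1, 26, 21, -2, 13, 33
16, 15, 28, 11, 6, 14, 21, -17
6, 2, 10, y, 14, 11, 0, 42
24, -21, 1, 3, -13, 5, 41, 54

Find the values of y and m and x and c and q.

The known cells in column 3 total 72, leaving 94 − 72 = 22 for the blank.
The known cells in row 3 total 93, leaving 94 − 93 = 1 for the blank.
The known cells in column 1 total 80, leaving 94 − 80 = 14 for the blank.
The known cells in row 1 total 74, leaving 94 − 74 = 20 for the blank.
The known cells in row 7 total 85, leaving 94 − 85 = 9 for the blank.

y = 9, m = 20, x = 14, c = 1, q = 22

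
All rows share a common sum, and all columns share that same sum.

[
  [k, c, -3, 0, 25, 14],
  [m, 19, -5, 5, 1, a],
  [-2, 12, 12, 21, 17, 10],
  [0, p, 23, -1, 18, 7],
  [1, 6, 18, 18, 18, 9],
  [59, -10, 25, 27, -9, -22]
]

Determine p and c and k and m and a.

Rows 3 and 5 both sum to 70, so that's the common total.
The known cells in column 6 total 18, leaving 70 − 18 = 52 for the blank.
The known cells in row 4 total 47, leaving 70 − 47 = 23 for the blank.
The known cells in column 2 total 50, leaving 70 − 50 = 20 for the blank.
The known cells in row 1 total 56, leaving 70 − 56 = 14 for the blank.
The known cells in row 2 total 72, leaving 70 − 72 = -2 for the blank.

p = 23, c = 20, k = 14, m = -2, a = 52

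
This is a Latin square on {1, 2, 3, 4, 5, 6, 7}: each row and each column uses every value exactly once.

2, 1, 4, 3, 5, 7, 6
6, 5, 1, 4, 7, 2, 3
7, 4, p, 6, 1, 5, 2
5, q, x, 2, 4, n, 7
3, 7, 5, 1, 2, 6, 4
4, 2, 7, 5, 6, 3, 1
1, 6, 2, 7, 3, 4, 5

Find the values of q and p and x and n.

For row 4, column 2: column 2 already has {1, 2, 4, 5, 6, 7}; that leaves 3.
At (row 4, col 6): column 6 already has {2, 3, 4, 5, 6, 7}, so the value is 1.
For row 4, column 3: row 4 already has {1, 2, 3, 4, 5, 7}; that leaves 6.
For row 3, column 3: row 3 already has {1, 2, 4, 5, 6, 7}; that leaves 3.

q = 3, p = 3, x = 6, n = 1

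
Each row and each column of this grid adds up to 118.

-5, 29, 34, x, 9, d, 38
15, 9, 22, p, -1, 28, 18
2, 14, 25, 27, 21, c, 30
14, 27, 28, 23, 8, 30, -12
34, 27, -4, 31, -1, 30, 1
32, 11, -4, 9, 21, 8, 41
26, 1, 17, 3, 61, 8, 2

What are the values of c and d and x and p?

c = -1, d = 15, x = -2, p = 27

Row 3: 2 + 14 + 25 + 27 + 21 + 30 = 119, so its missing entry is 118 − 119 = -1.
Row 2: 15 + 9 + 22 − 1 + 28 + 18 = 91, so its missing entry is 118 − 91 = 27.
Column 6: 28 − 1 + 30 + 30 + 8 + 8 = 103, so its missing entry is 118 − 103 = 15.
Row 1: -5 + 29 + 34 + 9 + 15 + 38 = 120, so its missing entry is 118 − 120 = -2.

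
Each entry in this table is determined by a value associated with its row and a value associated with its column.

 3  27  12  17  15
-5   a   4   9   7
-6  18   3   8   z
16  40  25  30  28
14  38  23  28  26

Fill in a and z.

a = 19, z = 6

The difference between any two rows is the same in every column — this is an addition table with the headers hidden.
Row 2 minus row 1 is 4 − 12 = -8, so its entry in column 2 is 27 + (-8) = 19.
Row 3 minus row 1 is 3 − 12 = -9, so its entry in column 5 is 15 + (-9) = 6.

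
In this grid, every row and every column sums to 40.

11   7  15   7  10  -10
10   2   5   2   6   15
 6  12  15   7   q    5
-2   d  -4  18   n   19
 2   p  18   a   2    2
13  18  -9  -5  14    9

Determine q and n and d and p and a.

q = -5, n = 13, d = -4, p = 5, a = 11

The known cells in row 3 total 45, leaving 40 − 45 = -5 for the blank.
The known cells in column 5 total 27, leaving 40 − 27 = 13 for the blank.
The known cells in column 4 total 29, leaving 40 − 29 = 11 for the blank.
The known cells in row 4 total 44, leaving 40 − 44 = -4 for the blank.
The known cells in row 5 total 35, leaving 40 − 35 = 5 for the blank.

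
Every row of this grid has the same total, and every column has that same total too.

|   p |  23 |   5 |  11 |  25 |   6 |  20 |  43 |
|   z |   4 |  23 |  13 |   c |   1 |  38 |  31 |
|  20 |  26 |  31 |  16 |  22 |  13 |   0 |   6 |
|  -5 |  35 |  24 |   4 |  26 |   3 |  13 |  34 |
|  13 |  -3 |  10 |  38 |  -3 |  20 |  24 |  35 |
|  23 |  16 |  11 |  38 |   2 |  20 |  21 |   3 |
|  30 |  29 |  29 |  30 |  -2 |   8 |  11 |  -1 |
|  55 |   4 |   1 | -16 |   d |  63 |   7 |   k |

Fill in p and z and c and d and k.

Rows 3 and 4 both sum to 134, so that's the common total.
Column 8: 43 + 31 + 6 + 34 + 35 + 3 − 1 = 151, so its missing entry is 134 − 151 = -17.
Row 8: 55 + 4 + 1 − 16 + 63 + 7 − 17 = 97, so its missing entry is 134 − 97 = 37.
Row 1: 23 + 5 + 11 + 25 + 6 + 20 + 43 = 133, so its missing entry is 134 − 133 = 1.
Column 5: 25 + 22 + 26 − 3 + 2 − 2 + 37 = 107, so its missing entry is 134 − 107 = 27.
Row 2: 4 + 23 + 13 + 27 + 1 + 38 + 31 = 137, so its missing entry is 134 − 137 = -3.

p = 1, z = -3, c = 27, d = 37, k = -17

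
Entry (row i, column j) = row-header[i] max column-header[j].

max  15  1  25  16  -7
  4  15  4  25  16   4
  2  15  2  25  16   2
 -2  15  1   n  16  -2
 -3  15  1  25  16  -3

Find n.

max(-2, 25) = 25.

25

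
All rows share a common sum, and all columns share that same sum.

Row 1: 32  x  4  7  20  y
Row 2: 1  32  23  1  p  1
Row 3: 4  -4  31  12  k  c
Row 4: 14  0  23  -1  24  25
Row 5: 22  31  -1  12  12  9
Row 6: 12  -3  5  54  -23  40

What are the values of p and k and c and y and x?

Rows 4 and 5 both sum to 85, so that's the common total.
Column 2 has 32 − 4 + 0 + 31 − 3 = 56; the blank must be 85 − 56 = 29.
Row 2 has 1 + 32 + 23 + 1 + 1 = 58; the blank must be 85 − 58 = 27.
Column 5 has 20 + 27 + 24 + 12 − 23 = 60; the blank must be 85 − 60 = 25.
Row 1 has 32 + 29 + 4 + 7 + 20 = 92; the blank must be 85 − 92 = -7.
Row 3 has 4 − 4 + 31 + 12 + 25 = 68; the blank must be 85 − 68 = 17.

p = 27, k = 25, c = 17, y = -7, x = 29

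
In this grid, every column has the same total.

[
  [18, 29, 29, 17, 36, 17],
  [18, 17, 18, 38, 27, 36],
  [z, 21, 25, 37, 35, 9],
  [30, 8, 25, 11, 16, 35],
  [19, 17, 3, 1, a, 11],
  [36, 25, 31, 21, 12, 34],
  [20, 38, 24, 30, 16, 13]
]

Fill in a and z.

a = 13, z = 14

The complete columns each total 155.
Column 5 is missing 155 − 142 = 13 (since 36 + 27 + 35 + 16 + 12 + 16 = 142).
Column 1 is missing 155 − 141 = 14 (since 18 + 18 + 30 + 19 + 36 + 20 = 141).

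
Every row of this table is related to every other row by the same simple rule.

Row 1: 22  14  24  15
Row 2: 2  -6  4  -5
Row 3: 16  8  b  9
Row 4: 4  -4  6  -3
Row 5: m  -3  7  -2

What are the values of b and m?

b = 18, m = 5

The difference between any two rows is the same in every column — this is an addition table with the headers hidden.
Row 3 minus row 1 is 8 − 14 = -6, so its entry in column 3 is 24 + (-6) = 18.
Row 5 minus row 1 is -3 − 14 = -17, so its entry in column 1 is 22 + (-17) = 5.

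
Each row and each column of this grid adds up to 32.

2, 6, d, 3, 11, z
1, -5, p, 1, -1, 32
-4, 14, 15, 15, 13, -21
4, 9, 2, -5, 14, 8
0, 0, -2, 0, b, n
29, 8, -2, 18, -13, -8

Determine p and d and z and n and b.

The known cells in column 5 total 24, leaving 32 − 24 = 8 for the blank.
The known cells in row 2 total 28, leaving 32 − 28 = 4 for the blank.
The known cells in row 5 total 6, leaving 32 − 6 = 26 for the blank.
The known cells in column 3 total 17, leaving 32 − 17 = 15 for the blank.
The known cells in row 1 total 37, leaving 32 − 37 = -5 for the blank.

p = 4, d = 15, z = -5, n = 26, b = 8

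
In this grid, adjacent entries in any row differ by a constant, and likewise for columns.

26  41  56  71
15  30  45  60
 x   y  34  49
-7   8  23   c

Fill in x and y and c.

Along each row the entries change by 15 per step; down each column they change by -11.
Row 3: from 34 at column 3, stepping by 15 to column 1 gives 4.
Row 3: from 34 at column 3, stepping by 15 to column 2 gives 19.
Row 4: from -7 at column 1, stepping by 15 to column 4 gives 38.

x = 4, y = 19, c = 38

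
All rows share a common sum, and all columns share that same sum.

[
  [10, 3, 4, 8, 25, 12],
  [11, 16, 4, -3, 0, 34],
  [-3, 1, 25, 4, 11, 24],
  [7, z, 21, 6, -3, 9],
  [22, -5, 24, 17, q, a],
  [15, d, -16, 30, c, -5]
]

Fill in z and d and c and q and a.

Rows 1 and 2 both sum to 62, so that's the common total.
Row 4 has 7 + 21 + 6 − 3 + 9 = 40; the blank must be 62 − 40 = 22.
Column 2 has 3 + 16 + 1 + 22 − 5 = 37; the blank must be 62 − 37 = 25.
Row 6 has 15 + 25 − 16 + 30 − 5 = 49; the blank must be 62 − 49 = 13.
Column 5 has 25 + 0 + 11 − 3 + 13 = 46; the blank must be 62 − 46 = 16.
Row 5 has 22 − 5 + 24 + 17 + 16 = 74; the blank must be 62 − 74 = -12.

z = 22, d = 25, c = 13, q = 16, a = -12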